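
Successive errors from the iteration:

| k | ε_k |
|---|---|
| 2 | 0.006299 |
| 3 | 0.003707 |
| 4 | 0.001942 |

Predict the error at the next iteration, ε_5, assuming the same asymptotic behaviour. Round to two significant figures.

First estimate the order: p ≈ ln(ε_4/ε_3) / ln(ε_3/ε_2) = ln(0.001942/0.003707)/ln(0.003707/0.006299) = ln(0.523874)/ln(0.588506) ≈ 1.2194.
Then ε_5 ≈ ε_4·(ε_4/ε_3)^p = 0.001942·(0.523874)^1.2194 = 0.001942·0.454596 ≈ 0.0008828.

8.8e-4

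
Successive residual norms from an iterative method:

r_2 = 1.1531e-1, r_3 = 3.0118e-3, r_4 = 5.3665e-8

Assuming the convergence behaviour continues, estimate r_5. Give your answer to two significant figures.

First estimate the order: p ≈ ln(r_4/r_3) / ln(r_3/r_2) = ln(5.3665e-8/3.0118e-3)/ln(3.0118e-3/1.1531e-1) = ln(1.78182e-05)/ln(0.0261192) ≈ 3.0000.
Then r_5 ≈ r_4·(r_4/r_3)^p = 5.3665e-8·(1.78182e-05)^3.0000 = 5.3665e-8·5.65707e-15 ≈ 3.036e-22.

3.0e-22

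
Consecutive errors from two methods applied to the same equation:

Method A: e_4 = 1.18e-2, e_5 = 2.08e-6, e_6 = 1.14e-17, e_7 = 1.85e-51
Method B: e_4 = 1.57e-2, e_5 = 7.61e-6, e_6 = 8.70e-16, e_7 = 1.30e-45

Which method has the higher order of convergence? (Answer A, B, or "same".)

same

Method A: p ≈ ln(1.85e-51/1.14e-17)/ln(1.14e-17/2.08e-6) ≈ 3.00.
Method B: p ≈ ln(1.30e-45/8.70e-16)/ln(8.70e-16/7.61e-6) ≈ 3.00.
Both orders ≈ 3.0 — effectively the same.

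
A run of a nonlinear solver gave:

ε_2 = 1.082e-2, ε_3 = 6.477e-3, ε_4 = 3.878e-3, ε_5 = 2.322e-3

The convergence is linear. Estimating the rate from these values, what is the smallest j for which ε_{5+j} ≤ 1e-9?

29

Rate ρ ≈ ε_5/ε_4 = 2.322e-3/3.878e-3 = 0.5988.
After j more steps, ε_{5+j} ≈ 2.322e-3·ρ^j; need ρ^j ≤ 1e-9/2.322e-3 = 4.30663e-07.
j ≥ ln(4.30663e-07)/ln(0.5988) = -14.6579/-0.51283 = 28.582.
So 29 more iterations are needed.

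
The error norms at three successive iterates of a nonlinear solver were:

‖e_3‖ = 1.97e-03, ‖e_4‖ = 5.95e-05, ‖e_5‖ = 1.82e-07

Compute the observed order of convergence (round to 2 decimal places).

1.65

p ≈ ln(‖e_5‖/‖e_4‖) / ln(‖e_4‖/‖e_3‖)
  = ln(1.82e-07/5.95e-05) / ln(5.95e-05/1.97e-03)
  = ln(0.00305882) / ln(0.030203)
  = -5.78973 / -3.49981 ≈ 1.65430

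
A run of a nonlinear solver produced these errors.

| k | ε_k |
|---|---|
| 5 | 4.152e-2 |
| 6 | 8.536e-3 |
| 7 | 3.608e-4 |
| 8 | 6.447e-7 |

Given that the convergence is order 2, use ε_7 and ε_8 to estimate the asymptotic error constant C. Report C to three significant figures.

C ≈ ε_8 / ε_7^2
  = 6.447e-7 / (3.608e-4)^2
  = 6.447e-7 / 1.30177e-07 ≈ 4.9525

4.95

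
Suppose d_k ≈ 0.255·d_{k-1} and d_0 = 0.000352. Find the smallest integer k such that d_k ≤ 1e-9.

After k steps, d_k ≈ 0.000352·0.255^k.
Need 0.255^k ≤ 1e-9/0.000352 = 2.84091e-06.
k ≥ ln(2.84091e-06)/ln(0.255) = -12.7714/-1.36649 = 9.346.
Smallest integer k = 10.

10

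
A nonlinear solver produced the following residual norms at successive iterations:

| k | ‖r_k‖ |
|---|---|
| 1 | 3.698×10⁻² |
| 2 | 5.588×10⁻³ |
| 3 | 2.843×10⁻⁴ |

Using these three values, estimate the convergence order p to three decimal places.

p ≈ ln(‖r_3‖/‖r_2‖) / ln(‖r_2‖/‖r_1‖)
  = ln(2.843×10⁻⁴/5.588×10⁻³) / ln(5.588×10⁻³/3.698×10⁻²)
  = ln(0.0508769) / ln(0.151109)
  = -2.978346 / -1.889754 ≈ 1.576050

1.576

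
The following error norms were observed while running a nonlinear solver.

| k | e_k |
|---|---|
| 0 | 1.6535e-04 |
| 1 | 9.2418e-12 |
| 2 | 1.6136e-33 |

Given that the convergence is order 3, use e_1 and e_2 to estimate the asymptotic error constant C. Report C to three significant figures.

2.04

C ≈ e_2 / e_1^3
  = 1.6136e-33 / (9.2418e-12)^3
  = 1.6136e-33 / 7.8935e-34 ≈ 2.0442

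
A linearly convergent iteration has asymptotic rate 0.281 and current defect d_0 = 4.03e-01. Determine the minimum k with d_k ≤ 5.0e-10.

After k steps, d_k ≈ 4.03e-01·0.281^k.
Need 0.281^k ≤ 5.0e-10/4.03e-01 = 1.24069e-09.
k ≥ ln(1.24069e-09)/ln(0.281) = -20.5076/-1.26940 = 16.155.
Smallest integer k = 17.

17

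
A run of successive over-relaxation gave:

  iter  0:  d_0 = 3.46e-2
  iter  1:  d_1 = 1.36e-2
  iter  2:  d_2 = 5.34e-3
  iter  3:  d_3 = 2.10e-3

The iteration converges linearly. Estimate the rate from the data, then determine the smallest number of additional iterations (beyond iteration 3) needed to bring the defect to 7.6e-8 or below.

11

Rate ρ ≈ d_3/d_2 = 2.10e-3/5.34e-3 = 0.3933.
After j more steps, d_{3+j} ≈ 2.10e-3·ρ^j; need ρ^j ≤ 7.6e-8/2.10e-3 = 3.61905e-05.
j ≥ ln(3.61905e-05)/ln(0.3933) = -10.2267/-0.93318 = 10.959.
So 11 more iterations are needed.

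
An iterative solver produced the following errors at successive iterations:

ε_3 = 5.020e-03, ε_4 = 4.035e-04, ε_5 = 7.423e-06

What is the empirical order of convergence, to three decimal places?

p ≈ ln(ε_5/ε_4) / ln(ε_4/ε_3)
  = ln(7.423e-06/4.035e-04) / ln(4.035e-04/5.020e-03)
  = ln(0.0183965) / ln(0.0803785)
  = -3.995595 / -2.521009 ≈ 1.584919

1.585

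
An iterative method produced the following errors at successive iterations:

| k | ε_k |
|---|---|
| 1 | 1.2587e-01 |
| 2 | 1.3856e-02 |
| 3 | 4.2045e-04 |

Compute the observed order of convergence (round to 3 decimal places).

1.584

p ≈ ln(ε_3/ε_2) / ln(ε_2/ε_1)
  = ln(4.2045e-04/1.3856e-02) / ln(1.3856e-02/1.2587e-01)
  = ln(0.0303443) / ln(0.110082)
  = -3.495147 / -2.206530 ≈ 1.584002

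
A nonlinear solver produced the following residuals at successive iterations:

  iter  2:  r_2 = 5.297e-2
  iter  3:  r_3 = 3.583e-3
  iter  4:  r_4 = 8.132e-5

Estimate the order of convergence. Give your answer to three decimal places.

1.405

p ≈ ln(r_4/r_3) / ln(r_3/r_2)
  = ln(8.132e-5/3.583e-3) / ln(3.583e-3/5.297e-2)
  = ln(0.0226961) / ln(0.0676421)
  = -3.785562 / -2.693525 ≈ 1.405430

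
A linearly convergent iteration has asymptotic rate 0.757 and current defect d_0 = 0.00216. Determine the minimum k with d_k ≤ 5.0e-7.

After k steps, d_k ≈ 0.00216·0.757^k.
Need 0.757^k ≤ 5.0e-7/0.00216 = 0.000231481.
k ≥ ln(0.000231481)/ln(0.757) = -8.3710/-0.27839 = 30.069.
Smallest integer k = 31.

31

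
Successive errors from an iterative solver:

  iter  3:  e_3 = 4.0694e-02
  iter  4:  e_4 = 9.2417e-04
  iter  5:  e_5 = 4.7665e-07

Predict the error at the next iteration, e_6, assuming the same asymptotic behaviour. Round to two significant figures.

First estimate the order: p ≈ ln(e_5/e_4) / ln(e_4/e_3) = ln(4.7665e-07/9.2417e-04)/ln(9.2417e-04/4.0694e-02) = ln(0.00051576)/ln(0.0227102) ≈ 2.0000.
Then e_6 ≈ e_5·(e_5/e_4)^p = 4.7665e-07·(0.00051576)^2.0000 = 4.7665e-07·2.66008e-07 ≈ 1.268e-13.

1.3e-13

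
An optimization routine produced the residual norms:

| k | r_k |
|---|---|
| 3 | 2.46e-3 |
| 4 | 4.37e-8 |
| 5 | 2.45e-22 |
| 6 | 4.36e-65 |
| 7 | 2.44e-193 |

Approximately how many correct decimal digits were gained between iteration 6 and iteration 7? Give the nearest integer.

128

Digits gained ≈ log₁₀(r_6/r_7) = log₁₀(4.36e-65/2.44e-193) = log₁₀(1.78689e+128) ≈ 128.252.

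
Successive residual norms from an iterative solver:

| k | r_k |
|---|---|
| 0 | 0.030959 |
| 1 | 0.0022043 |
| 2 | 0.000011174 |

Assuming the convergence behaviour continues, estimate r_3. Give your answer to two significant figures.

2.9e-10

First estimate the order: p ≈ ln(r_2/r_1) / ln(r_1/r_0) = ln(0.000011174/0.0022043)/ln(0.0022043/0.030959) = ln(0.00506918)/ln(0.0712006) ≈ 2.0000.
Then r_3 ≈ r_2·(r_2/r_1)^p = 0.000011174·(0.00506918)^2.0000 = 0.000011174·2.56966e-05 ≈ 2.871e-10.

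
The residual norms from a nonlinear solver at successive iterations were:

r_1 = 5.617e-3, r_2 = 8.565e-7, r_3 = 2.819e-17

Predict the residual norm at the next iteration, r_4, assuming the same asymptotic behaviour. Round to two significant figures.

4.6e-46

First estimate the order: p ≈ ln(r_3/r_2) / ln(r_2/r_1) = ln(2.819e-17/8.565e-7)/ln(8.565e-7/5.617e-3) = ln(3.2913e-11)/ln(0.000152484) ≈ 2.7465.
Then r_4 ≈ r_3·(r_3/r_2)^p = 2.819e-17·(3.2913e-11)^2.7465 = 2.819e-17·1.61976e-29 ≈ 4.566e-46.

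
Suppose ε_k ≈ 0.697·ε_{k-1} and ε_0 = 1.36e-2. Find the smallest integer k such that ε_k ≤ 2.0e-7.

After k steps, ε_k ≈ 1.36e-2·0.697^k.
Need 0.697^k ≤ 2.0e-7/1.36e-2 = 1.47059e-05.
k ≥ ln(1.47059e-05)/ln(0.697) = -11.1273/-0.36097 = 30.826.
Smallest integer k = 31.

31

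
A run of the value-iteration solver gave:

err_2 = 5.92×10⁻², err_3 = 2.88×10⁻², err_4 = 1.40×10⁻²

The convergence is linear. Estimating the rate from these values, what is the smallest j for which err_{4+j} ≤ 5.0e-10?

Rate ρ ≈ err_4/err_3 = 1.40×10⁻²/2.88×10⁻² = 0.4861.
After j more steps, err_{4+j} ≈ 1.40×10⁻²·ρ^j; need ρ^j ≤ 5.0e-10/1.40×10⁻² = 3.57143e-08.
j ≥ ln(3.57143e-08)/ln(0.4861) = -17.1477/-0.72134 = 23.772.
So 24 more iterations are needed.

24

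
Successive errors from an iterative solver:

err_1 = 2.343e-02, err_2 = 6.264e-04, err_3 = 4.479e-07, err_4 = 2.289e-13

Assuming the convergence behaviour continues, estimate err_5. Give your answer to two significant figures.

First estimate the order: p ≈ ln(err_4/err_3) / ln(err_3/err_2) = ln(2.289e-13/4.479e-07)/ln(4.479e-07/6.264e-04) = ln(5.11052e-07)/ln(0.000715038) ≈ 2.0001.
Then err_5 ≈ err_4·(err_4/err_3)^p = 2.289e-13·(5.11052e-07)^2.0001 = 2.289e-13·2.60796e-13 ≈ 5.97e-26.

6.0e-26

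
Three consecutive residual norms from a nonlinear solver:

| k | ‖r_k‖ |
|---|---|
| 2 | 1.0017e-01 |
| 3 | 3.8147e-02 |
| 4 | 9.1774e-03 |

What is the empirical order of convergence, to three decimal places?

1.476

p ≈ ln(‖r_4‖/‖r_3‖) / ln(‖r_3‖/‖r_2‖)
  = ln(9.1774e-03/3.8147e-02) / ln(3.8147e-02/1.0017e-01)
  = ln(0.24058) / ln(0.380823)
  = -1.424703 / -0.965421 ≈ 1.475732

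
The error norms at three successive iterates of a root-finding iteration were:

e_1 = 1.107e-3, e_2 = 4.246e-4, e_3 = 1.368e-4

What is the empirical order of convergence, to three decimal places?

1.182

p ≈ ln(e_3/e_2) / ln(e_2/e_1)
  = ln(1.368e-4/4.246e-4) / ln(4.246e-4/1.107e-3)
  = ln(0.322186) / ln(0.383559)
  = -1.132626 / -0.958262 ≈ 1.181959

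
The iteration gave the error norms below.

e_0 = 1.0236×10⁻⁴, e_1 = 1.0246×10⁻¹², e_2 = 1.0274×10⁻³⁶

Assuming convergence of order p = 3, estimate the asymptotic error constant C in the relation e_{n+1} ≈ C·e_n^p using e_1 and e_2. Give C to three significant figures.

C ≈ e_2 / e_1^3
  = 1.0274×10⁻³⁶ / (1.0246×10⁻¹²)^3
  = 1.0274×10⁻³⁶ / 1.07563e-36 ≈ 0.95516

0.955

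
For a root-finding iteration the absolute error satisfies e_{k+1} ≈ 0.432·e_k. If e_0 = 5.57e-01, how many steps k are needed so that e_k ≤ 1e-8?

After k steps, e_k ≈ 5.57e-01·0.432^k.
Need 0.432^k ≤ 1e-8/5.57e-01 = 1.79533e-08.
k ≥ ln(1.79533e-08)/ln(0.432) = -17.8355/-0.83933 = 21.250.
Smallest integer k = 22.

22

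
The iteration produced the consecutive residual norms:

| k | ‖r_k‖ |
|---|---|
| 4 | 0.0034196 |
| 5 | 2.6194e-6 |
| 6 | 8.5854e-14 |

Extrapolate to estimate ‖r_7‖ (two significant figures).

9.0e-32

First estimate the order: p ≈ ln(‖r_6‖/‖r_5‖) / ln(‖r_5‖/‖r_4‖) = ln(8.5854e-14/2.6194e-6)/ln(2.6194e-6/0.0034196) = ln(3.27762e-08)/ln(0.000765996) ≈ 2.4021.
Then ‖r_7‖ ≈ ‖r_6‖·(‖r_6‖/‖r_5‖)^p = 8.5854e-14·(3.27762e-08)^2.4021 = 8.5854e-14·1.05105e-18 ≈ 9.024e-32.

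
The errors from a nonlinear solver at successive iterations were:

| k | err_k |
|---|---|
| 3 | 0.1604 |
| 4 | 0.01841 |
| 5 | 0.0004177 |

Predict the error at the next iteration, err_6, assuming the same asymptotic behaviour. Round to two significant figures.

5.6e-7

First estimate the order: p ≈ ln(err_5/err_4) / ln(err_4/err_3) = ln(0.0004177/0.01841)/ln(0.01841/0.1604) = ln(0.0226888)/ln(0.114776) ≈ 1.7489.
Then err_6 ≈ err_5·(err_5/err_4)^p = 0.0004177·(0.0226888)^1.7489 = 0.0004177·0.00133192 ≈ 5.563e-07.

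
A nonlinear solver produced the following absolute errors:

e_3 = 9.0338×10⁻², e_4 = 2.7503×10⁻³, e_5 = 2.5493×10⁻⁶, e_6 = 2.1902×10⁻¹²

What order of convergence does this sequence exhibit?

2

Consecutive ratios: e_6/e_5 = 2.1902×10⁻¹²/2.5493×10⁻⁶ = 8.59138e-07, e_5/e_4 = 2.5493×10⁻⁶/2.7503×10⁻³ = 0.000926917.
p ≈ ln(8.59138e-07)/ln(0.000926917) = -13.9673/-6.9836 ≈ 2.00.
So the convergence is quadratic (order 2).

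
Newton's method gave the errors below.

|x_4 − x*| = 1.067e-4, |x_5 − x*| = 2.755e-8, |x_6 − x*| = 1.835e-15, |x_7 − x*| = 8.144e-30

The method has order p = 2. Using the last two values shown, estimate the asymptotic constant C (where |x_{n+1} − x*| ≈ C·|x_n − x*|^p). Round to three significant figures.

C ≈ |x_7 − x*| / |x_6 − x*|^2
  = 8.144e-30 / (1.835e-15)^2
  = 8.144e-30 / 3.36723e-30 ≈ 2.4186

2.42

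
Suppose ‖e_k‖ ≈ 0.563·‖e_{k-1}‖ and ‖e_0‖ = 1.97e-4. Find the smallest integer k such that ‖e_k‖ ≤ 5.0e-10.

After k steps, ‖e_k‖ ≈ 1.97e-4·0.563^k.
Need 0.563^k ≤ 5.0e-10/1.97e-4 = 2.53807e-06.
k ≥ ln(2.53807e-06)/ln(0.563) = -12.8841/-0.57448 = 22.427.
Smallest integer k = 23.

23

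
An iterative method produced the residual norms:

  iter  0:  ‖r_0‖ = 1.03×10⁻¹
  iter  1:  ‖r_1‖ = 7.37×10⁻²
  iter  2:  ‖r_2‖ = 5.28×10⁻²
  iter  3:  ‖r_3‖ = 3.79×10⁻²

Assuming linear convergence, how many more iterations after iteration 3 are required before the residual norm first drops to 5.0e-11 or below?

Rate ρ ≈ ‖r_3‖/‖r_2‖ = 3.79×10⁻²/5.28×10⁻² = 0.7178.
After j more steps, ‖r_{3+j}‖ ≈ 3.79×10⁻²·ρ^j; need ρ^j ≤ 5.0e-11/3.79×10⁻² = 1.31926e-09.
j ≥ ln(1.31926e-09)/ln(0.7178) = -20.4462/-0.33156 = 61.667.
So 62 more iterations are needed.

62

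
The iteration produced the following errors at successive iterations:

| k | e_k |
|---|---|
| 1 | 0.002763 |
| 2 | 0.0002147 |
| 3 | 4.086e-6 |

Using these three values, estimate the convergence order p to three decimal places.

1.551

p ≈ ln(e_3/e_2) / ln(e_2/e_1)
  = ln(4.086e-6/0.0002147) / ln(0.0002147/0.002763)
  = ln(0.0190312) / ln(0.0777054)
  = -3.961676 / -2.554831 ≈ 1.550661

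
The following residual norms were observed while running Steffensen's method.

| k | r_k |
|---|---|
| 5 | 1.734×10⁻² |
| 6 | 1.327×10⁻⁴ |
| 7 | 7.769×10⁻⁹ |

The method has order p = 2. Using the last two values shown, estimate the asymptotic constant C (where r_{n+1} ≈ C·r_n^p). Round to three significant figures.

C ≈ r_7 / r_6^2
  = 7.769×10⁻⁹ / (1.327×10⁻⁴)^2
  = 7.769×10⁻⁹ / 1.76093e-08 ≈ 0.44119

0.441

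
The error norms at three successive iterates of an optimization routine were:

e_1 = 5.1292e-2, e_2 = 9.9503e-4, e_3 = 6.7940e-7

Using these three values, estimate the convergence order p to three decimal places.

1.849

p ≈ ln(e_3/e_2) / ln(e_2/e_1)
  = ln(6.7940e-7/9.9503e-4) / ln(9.9503e-4/5.1292e-2)
  = ln(0.000682793) / ln(0.0193993)
  = -7.289319 / -3.942518 ≈ 1.848899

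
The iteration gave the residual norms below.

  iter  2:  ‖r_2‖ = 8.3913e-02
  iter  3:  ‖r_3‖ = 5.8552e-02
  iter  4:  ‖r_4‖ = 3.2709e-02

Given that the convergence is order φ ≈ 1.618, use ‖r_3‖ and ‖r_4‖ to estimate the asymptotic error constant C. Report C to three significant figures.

C ≈ ‖r_4‖ / ‖r_3‖^1.618
  = 3.2709e-02 / (5.8552e-02)^1.618
  = 3.2709e-02 / 0.0101364 ≈ 3.2269

3.23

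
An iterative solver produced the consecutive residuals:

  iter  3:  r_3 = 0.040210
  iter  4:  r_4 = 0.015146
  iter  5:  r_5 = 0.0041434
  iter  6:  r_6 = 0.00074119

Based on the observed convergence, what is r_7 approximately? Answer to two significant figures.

First estimate the order: p ≈ ln(r_6/r_5) / ln(r_5/r_4) = ln(0.00074119/0.0041434)/ln(0.0041434/0.015146) = ln(0.178884)/ln(0.273564) ≈ 1.3277.
Then r_7 ≈ r_6·(r_6/r_5)^p = 0.00074119·(0.178884)^1.3277 = 0.00074119·0.101775 ≈ 7.543e-05.

7.5e-5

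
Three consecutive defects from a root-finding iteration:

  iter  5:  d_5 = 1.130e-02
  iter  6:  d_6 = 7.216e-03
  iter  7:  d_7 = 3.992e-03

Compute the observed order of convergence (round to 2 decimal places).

p ≈ ln(d_7/d_6) / ln(d_6/d_5)
  = ln(3.992e-03/7.216e-03) / ln(7.216e-03/1.130e-02)
  = ln(0.553215) / ln(0.638584)
  = -0.59201 / -0.44850 ≈ 1.31998

1.32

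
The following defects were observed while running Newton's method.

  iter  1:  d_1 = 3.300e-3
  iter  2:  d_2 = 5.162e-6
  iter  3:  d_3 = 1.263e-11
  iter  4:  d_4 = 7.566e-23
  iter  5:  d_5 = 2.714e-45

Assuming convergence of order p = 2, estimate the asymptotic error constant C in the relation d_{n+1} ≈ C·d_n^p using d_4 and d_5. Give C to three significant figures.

0.474

C ≈ d_5 / d_4^2
  = 2.714e-45 / (7.566e-23)^2
  = 2.714e-45 / 5.72444e-45 ≈ 0.47411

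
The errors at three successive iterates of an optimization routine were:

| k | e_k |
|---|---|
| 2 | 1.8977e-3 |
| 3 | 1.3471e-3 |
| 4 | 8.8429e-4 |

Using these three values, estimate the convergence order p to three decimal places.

p ≈ ln(e_4/e_3) / ln(e_3/e_2)
  = ln(8.8429e-4/1.3471e-3) / ln(1.3471e-3/1.8977e-3)
  = ln(0.65644) / ln(0.709859)
  = -0.420924 / -0.342689 ≈ 1.228297

1.228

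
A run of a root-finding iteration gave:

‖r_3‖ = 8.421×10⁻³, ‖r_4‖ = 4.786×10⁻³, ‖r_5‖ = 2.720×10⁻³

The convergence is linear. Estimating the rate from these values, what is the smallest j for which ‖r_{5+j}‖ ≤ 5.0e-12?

Rate ρ ≈ ‖r_5‖/‖r_4‖ = 2.720×10⁻³/4.786×10⁻³ = 0.5683.
After j more steps, ‖r_{5+j}‖ ≈ 2.720×10⁻³·ρ^j; need ρ^j ≤ 5.0e-12/2.720×10⁻³ = 1.83824e-09.
j ≥ ln(1.83824e-09)/ln(0.5683) = -20.1145/-0.56511 = 35.594.
So 36 more iterations are needed.

36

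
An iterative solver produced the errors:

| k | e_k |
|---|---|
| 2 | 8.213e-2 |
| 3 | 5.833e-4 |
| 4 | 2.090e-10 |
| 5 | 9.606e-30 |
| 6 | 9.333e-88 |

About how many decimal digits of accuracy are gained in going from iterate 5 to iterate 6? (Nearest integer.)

58

Digits gained ≈ log₁₀(e_5/e_6) = log₁₀(9.606e-30/9.333e-88) = log₁₀(1.02925e+58) ≈ 58.013.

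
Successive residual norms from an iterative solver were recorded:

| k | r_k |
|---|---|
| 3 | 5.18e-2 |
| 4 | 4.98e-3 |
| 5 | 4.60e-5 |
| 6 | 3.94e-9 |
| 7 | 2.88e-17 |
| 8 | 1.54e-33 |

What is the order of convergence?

Consecutive ratios: r_8/r_7 = 1.54e-33/2.88e-17 = 5.34722e-17, r_7/r_6 = 2.88e-17/3.94e-9 = 7.30964e-09.
p ≈ ln(5.34722e-17)/ln(7.30964e-09) = -37.4674/-18.7341 ≈ 2.00.
So the convergence is quadratic (order 2).

2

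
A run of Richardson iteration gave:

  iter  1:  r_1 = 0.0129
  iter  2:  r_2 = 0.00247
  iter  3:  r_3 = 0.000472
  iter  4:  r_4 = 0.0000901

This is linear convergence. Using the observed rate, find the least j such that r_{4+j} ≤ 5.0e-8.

Rate ρ ≈ r_4/r_3 = 0.0000901/0.000472 = 0.1909.
After j more steps, r_{4+j} ≈ 0.0000901·ρ^j; need ρ^j ≤ 5.0e-8/0.0000901 = 0.000554939.
j ≥ ln(0.000554939)/ln(0.1909) = -7.4967/-1.65601 = 4.527.
So 5 more iterations are needed.

5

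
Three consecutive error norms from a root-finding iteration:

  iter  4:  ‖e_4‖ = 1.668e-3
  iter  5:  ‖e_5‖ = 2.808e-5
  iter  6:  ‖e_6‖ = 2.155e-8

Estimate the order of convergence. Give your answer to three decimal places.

p ≈ ln(‖e_6‖/‖e_5‖) / ln(‖e_5‖/‖e_4‖)
  = ln(2.155e-8/2.808e-5) / ln(2.808e-5/1.668e-3)
  = ln(0.00076745) / ln(0.0168345)
  = -7.172437 / -4.084325 ≈ 1.756089

1.756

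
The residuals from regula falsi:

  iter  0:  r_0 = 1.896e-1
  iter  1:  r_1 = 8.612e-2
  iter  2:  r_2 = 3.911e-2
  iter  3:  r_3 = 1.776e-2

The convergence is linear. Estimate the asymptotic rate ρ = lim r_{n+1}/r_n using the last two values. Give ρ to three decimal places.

ρ ≈ r_3/r_2 = 1.776e-2/3.911e-2 = 0.45410

0.454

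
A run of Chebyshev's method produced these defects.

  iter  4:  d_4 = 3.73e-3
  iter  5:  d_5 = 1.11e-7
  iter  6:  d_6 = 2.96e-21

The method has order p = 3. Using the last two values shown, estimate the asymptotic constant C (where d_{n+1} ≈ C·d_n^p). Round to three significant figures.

C ≈ d_6 / d_5^3
  = 2.96e-21 / (1.11e-7)^3
  = 2.96e-21 / 1.36763e-21 ≈ 2.1643

2.16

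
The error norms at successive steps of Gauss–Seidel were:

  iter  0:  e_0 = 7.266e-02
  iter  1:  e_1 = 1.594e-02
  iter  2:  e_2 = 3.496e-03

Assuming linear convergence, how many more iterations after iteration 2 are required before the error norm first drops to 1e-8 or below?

9

Rate ρ ≈ e_2/e_1 = 3.496e-03/1.594e-02 = 0.2193.
After j more steps, e_{2+j} ≈ 3.496e-03·ρ^j; need ρ^j ≤ 1e-8/3.496e-03 = 2.86041e-06.
j ≥ ln(2.86041e-06)/ln(0.2193) = -12.7645/-1.51731 = 8.413.
So 9 more iterations are needed.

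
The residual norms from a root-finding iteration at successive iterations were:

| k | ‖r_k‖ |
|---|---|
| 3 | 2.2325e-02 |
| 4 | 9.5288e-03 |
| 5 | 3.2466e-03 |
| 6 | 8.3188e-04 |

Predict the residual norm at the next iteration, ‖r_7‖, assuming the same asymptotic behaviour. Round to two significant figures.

1.5e-4

First estimate the order: p ≈ ln(‖r_6‖/‖r_5‖) / ln(‖r_5‖/‖r_4‖) = ln(8.3188e-04/3.2466e-03)/ln(3.2466e-03/9.5288e-03) = ln(0.256231)/ln(0.340714) ≈ 1.2647.
Then ‖r_7‖ ≈ ‖r_6‖·(‖r_6‖/‖r_5‖)^p = 8.3188e-04·(0.256231)^1.2647 = 8.3188e-04·0.178688 ≈ 0.0001486.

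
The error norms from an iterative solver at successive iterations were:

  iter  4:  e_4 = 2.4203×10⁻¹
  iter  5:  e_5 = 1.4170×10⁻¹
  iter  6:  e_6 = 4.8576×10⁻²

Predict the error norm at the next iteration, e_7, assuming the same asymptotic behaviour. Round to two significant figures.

First estimate the order: p ≈ ln(e_6/e_5) / ln(e_5/e_4) = ln(4.8576×10⁻²/1.4170×10⁻¹)/ln(1.4170×10⁻¹/2.4203×10⁻¹) = ln(0.342809)/ln(0.585465) ≈ 1.9998.
Then e_7 ≈ e_6·(e_6/e_5)^p = 4.8576×10⁻²·(0.342809)^1.9998 = 4.8576×10⁻²·0.117543 ≈ 0.00571.

5.7e-3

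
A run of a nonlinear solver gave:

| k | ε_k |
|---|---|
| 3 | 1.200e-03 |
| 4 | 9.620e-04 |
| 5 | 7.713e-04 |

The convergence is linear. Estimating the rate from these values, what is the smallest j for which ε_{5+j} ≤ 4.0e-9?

Rate ρ ≈ ε_5/ε_4 = 7.713e-04/9.620e-04 = 0.8018.
After j more steps, ε_{5+j} ≈ 7.713e-04·ρ^j; need ρ^j ≤ 4.0e-9/7.713e-04 = 5.18605e-06.
j ≥ ln(5.18605e-06)/ln(0.8018) = -12.1695/-0.22090 = 55.091.
So 56 more iterations are needed.

56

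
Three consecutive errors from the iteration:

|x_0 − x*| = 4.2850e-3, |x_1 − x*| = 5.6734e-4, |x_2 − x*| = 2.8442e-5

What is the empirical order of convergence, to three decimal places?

p ≈ ln(|x_2 − x*|/|x_1 − x*|) / ln(|x_1 − x*|/|x_0 − x*|)
  = ln(2.8442e-5/5.6734e-4) / ln(5.6734e-4/4.2850e-3)
  = ln(0.0501322) / ln(0.132401)
  = -2.993092 / -2.021920 ≈ 1.480322

1.480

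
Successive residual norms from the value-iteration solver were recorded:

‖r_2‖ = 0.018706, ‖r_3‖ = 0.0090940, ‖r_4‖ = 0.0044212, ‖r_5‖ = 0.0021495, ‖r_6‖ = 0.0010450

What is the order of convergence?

1

Consecutive ratios: ‖r_6‖/‖r_5‖ = 0.0010450/0.0021495 = 0.48616, ‖r_5‖/‖r_4‖ = 0.0021495/0.0044212 = 0.48618.
p ≈ ln(0.48616)/ln(0.48618) = -0.7212/-0.7212 ≈ 1.00.
So the convergence is linear (order 1).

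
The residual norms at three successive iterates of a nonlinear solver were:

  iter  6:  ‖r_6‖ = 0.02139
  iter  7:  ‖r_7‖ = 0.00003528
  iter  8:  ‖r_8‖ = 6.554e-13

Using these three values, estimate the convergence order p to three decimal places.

2.778

p ≈ ln(‖r_8‖/‖r_7‖) / ln(‖r_7‖/‖r_6‖)
  = ln(6.554e-13/0.00003528) / ln(0.00003528/0.02139)
  = ln(1.85771e-08) / ln(0.00164937)
  = -17.801336 / -6.407362 ≈ 2.778263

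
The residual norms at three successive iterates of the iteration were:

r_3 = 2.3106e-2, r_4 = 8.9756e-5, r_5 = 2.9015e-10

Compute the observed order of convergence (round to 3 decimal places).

2.278

p ≈ ln(r_5/r_4) / ln(r_4/r_3)
  = ln(2.9015e-10/8.9756e-5) / ln(8.9756e-5/2.3106e-2)
  = ln(3.23265e-06) / ln(0.00388453)
  = -12.642208 / -5.550753 ≈ 2.277566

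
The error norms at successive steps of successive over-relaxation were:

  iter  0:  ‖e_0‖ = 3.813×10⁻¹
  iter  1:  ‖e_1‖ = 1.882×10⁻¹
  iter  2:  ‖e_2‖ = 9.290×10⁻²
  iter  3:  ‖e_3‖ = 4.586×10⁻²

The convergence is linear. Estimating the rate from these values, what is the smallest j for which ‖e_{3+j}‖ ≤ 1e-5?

Rate ρ ≈ ‖e_3‖/‖e_2‖ = 4.586×10⁻²/9.290×10⁻² = 0.4936.
After j more steps, ‖e_{3+j}‖ ≈ 4.586×10⁻²·ρ^j; need ρ^j ≤ 1e-5/4.586×10⁻² = 0.000218055.
j ≥ ln(0.000218055)/ln(0.4936) = -8.4308/-0.70603 = 11.941.
So 12 more iterations are needed.

12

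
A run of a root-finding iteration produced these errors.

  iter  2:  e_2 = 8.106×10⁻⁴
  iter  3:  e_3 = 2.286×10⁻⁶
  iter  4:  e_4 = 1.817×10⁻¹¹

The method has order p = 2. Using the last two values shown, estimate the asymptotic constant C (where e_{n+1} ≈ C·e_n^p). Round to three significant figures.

C ≈ e_4 / e_3^2
  = 1.817×10⁻¹¹ / (2.286×10⁻⁶)^2
  = 1.817×10⁻¹¹ / 5.2258e-12 ≈ 3.477

3.48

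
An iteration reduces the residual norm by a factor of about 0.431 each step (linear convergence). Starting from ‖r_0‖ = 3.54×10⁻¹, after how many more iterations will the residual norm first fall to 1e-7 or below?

After k steps, ‖r_k‖ ≈ 3.54×10⁻¹·0.431^k.
Need 0.431^k ≤ 1e-7/3.54×10⁻¹ = 2.82486e-07.
k ≥ ln(2.82486e-07)/ln(0.431) = -15.0796/-0.84165 = 17.917.
Smallest integer k = 18.

18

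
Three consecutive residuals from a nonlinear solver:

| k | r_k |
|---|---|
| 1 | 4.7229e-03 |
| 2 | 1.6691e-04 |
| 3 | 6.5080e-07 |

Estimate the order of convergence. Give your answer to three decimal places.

p ≈ ln(r_3/r_2) / ln(r_2/r_1)
  = ln(6.5080e-07/1.6691e-04) / ln(1.6691e-04/4.7229e-03)
  = ln(0.00389911) / ln(0.0353406)
  = -5.547007 / -3.342723 ≈ 1.659428

1.659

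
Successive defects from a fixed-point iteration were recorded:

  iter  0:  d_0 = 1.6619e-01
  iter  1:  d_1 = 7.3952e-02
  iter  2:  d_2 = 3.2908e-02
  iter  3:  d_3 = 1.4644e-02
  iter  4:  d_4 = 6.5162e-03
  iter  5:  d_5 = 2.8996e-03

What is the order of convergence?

1

Consecutive ratios: d_5/d_4 = 2.8996e-03/6.5162e-03 = 0.444983, d_4/d_3 = 6.5162e-03/1.4644e-02 = 0.444974.
p ≈ ln(0.444983)/ln(0.444974) = -0.8097/-0.8097 ≈ 1.00.
So the convergence is linear (order 1).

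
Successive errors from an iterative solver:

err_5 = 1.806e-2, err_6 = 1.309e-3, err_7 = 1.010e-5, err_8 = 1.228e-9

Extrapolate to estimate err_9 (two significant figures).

First estimate the order: p ≈ ln(err_8/err_7) / ln(err_7/err_6) = ln(1.228e-9/1.010e-5)/ln(1.010e-5/1.309e-3) = ln(0.000121584)/ln(0.00771581) ≈ 1.8532.
Then err_9 ≈ err_8·(err_8/err_7)^p = 1.228e-9·(0.000121584)^1.8532 = 1.228e-9·5.55256e-08 ≈ 6.819e-17.

6.8e-17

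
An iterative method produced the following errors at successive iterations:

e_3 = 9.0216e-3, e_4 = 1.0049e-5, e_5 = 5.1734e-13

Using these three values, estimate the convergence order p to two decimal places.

p ≈ ln(e_5/e_4) / ln(e_4/e_3)
  = ln(5.1734e-13/1.0049e-5) / ln(1.0049e-5/9.0216e-3)
  = ln(5.14817e-08) / ln(0.00111388)
  = -16.78204 / -6.79991 ≈ 2.46798

2.47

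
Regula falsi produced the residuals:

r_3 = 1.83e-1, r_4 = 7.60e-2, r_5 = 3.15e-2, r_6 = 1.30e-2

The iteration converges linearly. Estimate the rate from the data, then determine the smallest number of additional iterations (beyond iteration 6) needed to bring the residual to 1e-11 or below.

24

Rate ρ ≈ r_6/r_5 = 1.30e-2/3.15e-2 = 0.4127.
After j more steps, r_{6+j} ≈ 1.30e-2·ρ^j; need ρ^j ≤ 1e-11/1.30e-2 = 7.69231e-10.
j ≥ ln(7.69231e-10)/ln(0.4127) = -20.9856/-0.88503 = 23.712.
So 24 more iterations are needed.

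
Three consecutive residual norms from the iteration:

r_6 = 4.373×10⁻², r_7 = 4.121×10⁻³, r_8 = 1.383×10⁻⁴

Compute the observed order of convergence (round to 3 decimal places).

1.437

p ≈ ln(r_8/r_7) / ln(r_7/r_6)
  = ln(1.383×10⁻⁴/4.121×10⁻³) / ln(4.121×10⁻³/4.373×10⁻²)
  = ln(0.0335598) / ln(0.0942374)
  = -3.394426 / -2.361938 ≈ 1.437136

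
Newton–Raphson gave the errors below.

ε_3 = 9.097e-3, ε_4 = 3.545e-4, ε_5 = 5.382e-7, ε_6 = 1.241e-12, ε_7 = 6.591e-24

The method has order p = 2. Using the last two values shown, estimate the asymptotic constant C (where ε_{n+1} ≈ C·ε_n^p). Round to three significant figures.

4.28

C ≈ ε_7 / ε_6^2
  = 6.591e-24 / (1.241e-12)^2
  = 6.591e-24 / 1.54008e-24 ≈ 4.2796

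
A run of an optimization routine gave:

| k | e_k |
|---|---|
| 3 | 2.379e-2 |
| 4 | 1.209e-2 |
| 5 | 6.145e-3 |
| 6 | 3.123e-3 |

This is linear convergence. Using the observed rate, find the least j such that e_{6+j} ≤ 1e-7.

16

Rate ρ ≈ e_6/e_5 = 3.123e-3/6.145e-3 = 0.5082.
After j more steps, e_{6+j} ≈ 3.123e-3·ρ^j; need ρ^j ≤ 1e-7/3.123e-3 = 3.20205e-05.
j ≥ ln(3.20205e-05)/ln(0.5082) = -10.3491/-0.67688 = 15.289.
So 16 more iterations are needed.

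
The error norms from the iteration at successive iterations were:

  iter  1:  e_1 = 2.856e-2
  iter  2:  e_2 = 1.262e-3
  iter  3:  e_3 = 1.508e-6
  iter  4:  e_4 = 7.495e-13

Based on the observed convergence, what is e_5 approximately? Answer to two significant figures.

1.9e-26

First estimate the order: p ≈ ln(e_4/e_3) / ln(e_3/e_2) = ln(7.495e-13/1.508e-6)/ln(1.508e-6/1.262e-3) = ln(4.97016e-07)/ln(0.00119493) ≈ 2.1568.
Then e_5 ≈ e_4·(e_4/e_3)^p = 7.495e-13·(4.97016e-07)^2.1568 = 7.495e-13·2.53707e-14 ≈ 1.902e-26.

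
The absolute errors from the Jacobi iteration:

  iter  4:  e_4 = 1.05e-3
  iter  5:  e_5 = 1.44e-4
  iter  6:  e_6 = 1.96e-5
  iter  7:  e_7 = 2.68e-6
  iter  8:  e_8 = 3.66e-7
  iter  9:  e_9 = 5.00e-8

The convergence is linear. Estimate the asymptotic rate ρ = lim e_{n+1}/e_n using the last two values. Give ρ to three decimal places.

0.137

ρ ≈ e_9/e_8 = 5.00e-8/3.66e-7 = 0.13661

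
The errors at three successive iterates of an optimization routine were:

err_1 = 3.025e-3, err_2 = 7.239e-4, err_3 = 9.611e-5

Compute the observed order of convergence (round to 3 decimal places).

1.412

p ≈ ln(err_3/err_2) / ln(err_2/err_1)
  = ln(9.611e-5/7.239e-4) / ln(7.239e-4/3.025e-3)
  = ln(0.132767) / ln(0.239306)
  = -2.019160 / -1.430012 ≈ 1.411988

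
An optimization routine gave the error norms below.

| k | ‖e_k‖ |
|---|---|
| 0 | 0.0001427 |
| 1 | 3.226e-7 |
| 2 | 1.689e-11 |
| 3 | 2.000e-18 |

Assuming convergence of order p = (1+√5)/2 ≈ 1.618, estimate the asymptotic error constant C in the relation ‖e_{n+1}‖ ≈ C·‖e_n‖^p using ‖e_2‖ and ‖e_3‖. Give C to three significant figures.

C ≈ ‖e_3‖ / ‖e_2‖^1.618
  = 2.000e-18 / (1.689e-11)^1.618
  = 2.000e-18 / 3.71796e-18 ≈ 0.53793

0.538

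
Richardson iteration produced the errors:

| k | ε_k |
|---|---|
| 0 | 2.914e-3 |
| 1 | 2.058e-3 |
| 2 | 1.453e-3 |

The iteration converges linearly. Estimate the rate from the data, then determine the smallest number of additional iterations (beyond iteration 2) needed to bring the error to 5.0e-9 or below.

Rate ρ ≈ ε_2/ε_1 = 1.453e-3/2.058e-3 = 0.7060.
After j more steps, ε_{2+j} ≈ 1.453e-3·ρ^j; need ρ^j ≤ 5.0e-9/1.453e-3 = 3.44116e-06.
j ≥ ln(3.44116e-06)/ln(0.7060) = -12.5797/-0.34814 = 36.134.
So 37 more iterations are needed.

37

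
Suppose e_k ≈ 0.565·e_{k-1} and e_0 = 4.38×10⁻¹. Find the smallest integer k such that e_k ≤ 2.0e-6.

22

After k steps, e_k ≈ 4.38×10⁻¹·0.565^k.
Need 0.565^k ≤ 2.0e-6/4.38×10⁻¹ = 4.56621e-06.
k ≥ ln(4.56621e-06)/ln(0.565) = -12.2968/-0.57093 = 21.538.
Smallest integer k = 22.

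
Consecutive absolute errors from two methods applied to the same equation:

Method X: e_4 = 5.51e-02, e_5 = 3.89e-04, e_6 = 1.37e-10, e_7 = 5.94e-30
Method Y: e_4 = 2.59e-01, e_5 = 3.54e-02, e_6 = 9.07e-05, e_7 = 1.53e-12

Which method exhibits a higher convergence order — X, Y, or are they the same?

same

Method X: p ≈ ln(5.94e-30/1.37e-10)/ln(1.37e-10/3.89e-04) ≈ 3.00.
Method Y: p ≈ ln(1.53e-12/9.07e-05)/ln(9.07e-05/3.54e-02) ≈ 3.00.
Both orders ≈ 3.0 — effectively the same.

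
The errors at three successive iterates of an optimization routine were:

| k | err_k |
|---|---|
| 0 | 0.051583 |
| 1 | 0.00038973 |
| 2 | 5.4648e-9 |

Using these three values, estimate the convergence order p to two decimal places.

2.29

p ≈ ln(err_2/err_1) / ln(err_1/err_0)
  = ln(5.4648e-9/0.00038973) / ln(0.00038973/0.051583)
  = ln(1.4022e-05) / ln(0.0075554)
  = -11.17488 / -4.88549 ≈ 2.28736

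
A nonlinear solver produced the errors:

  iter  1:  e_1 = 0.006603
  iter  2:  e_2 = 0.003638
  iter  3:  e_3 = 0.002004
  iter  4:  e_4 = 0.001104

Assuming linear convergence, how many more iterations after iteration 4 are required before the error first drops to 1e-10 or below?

28

Rate ρ ≈ e_4/e_3 = 0.001104/0.002004 = 0.5509.
After j more steps, e_{4+j} ≈ 0.001104·ρ^j; need ρ^j ≤ 1e-10/0.001104 = 9.05797e-08.
j ≥ ln(9.05797e-08)/ln(0.5509) = -16.2170/-0.59620 = 27.201.
So 28 more iterations are needed.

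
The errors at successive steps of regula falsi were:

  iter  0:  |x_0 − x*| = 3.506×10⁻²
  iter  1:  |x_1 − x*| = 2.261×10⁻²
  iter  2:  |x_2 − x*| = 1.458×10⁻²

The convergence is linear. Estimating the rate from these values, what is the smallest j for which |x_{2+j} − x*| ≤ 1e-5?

17

Rate ρ ≈ |x_2 − x*|/|x_1 − x*| = 1.458×10⁻²/2.261×10⁻² = 0.6448.
After j more steps, |x_{2+j} − x*| ≈ 1.458×10⁻²·ρ^j; need ρ^j ≤ 1e-5/1.458×10⁻² = 0.000685871.
j ≥ ln(0.000685871)/ln(0.6448) = -7.2848/-0.43882 = 16.601.
So 17 more iterations are needed.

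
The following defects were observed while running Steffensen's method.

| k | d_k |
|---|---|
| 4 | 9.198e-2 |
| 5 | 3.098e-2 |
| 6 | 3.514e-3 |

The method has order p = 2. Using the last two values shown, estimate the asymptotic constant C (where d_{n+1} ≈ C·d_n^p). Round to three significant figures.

3.66

C ≈ d_6 / d_5^2
  = 3.514e-3 / (3.098e-2)^2
  = 3.514e-3 / 0.00095976 ≈ 3.6613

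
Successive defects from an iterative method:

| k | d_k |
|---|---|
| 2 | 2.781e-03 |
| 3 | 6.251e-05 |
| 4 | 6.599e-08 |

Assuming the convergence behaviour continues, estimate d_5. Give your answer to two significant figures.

First estimate the order: p ≈ ln(d_4/d_3) / ln(d_3/d_2) = ln(6.599e-08/6.251e-05)/ln(6.251e-05/2.781e-03) = ln(0.00105567)/ln(0.0224775) ≈ 1.8058.
Then d_5 ≈ d_4·(d_4/d_3)^p = 6.599e-08·(0.00105567)^1.8058 = 6.599e-08·4.21781e-06 ≈ 2.783e-13.

2.8e-13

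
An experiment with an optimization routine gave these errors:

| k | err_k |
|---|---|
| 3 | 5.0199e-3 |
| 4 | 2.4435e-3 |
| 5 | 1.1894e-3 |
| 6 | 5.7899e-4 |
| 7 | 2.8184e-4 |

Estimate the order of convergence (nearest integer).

Consecutive ratios: err_7/err_6 = 2.8184e-4/5.7899e-4 = 0.486779, err_6/err_5 = 5.7899e-4/1.1894e-3 = 0.486792.
p ≈ ln(0.486779)/ln(0.486792) = -0.7199/-0.7199 ≈ 1.00.
So the convergence is linear (order 1).

1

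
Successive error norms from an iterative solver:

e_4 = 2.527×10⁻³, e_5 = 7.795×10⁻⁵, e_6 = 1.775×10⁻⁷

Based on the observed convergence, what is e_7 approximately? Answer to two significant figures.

4.2e-12

First estimate the order: p ≈ ln(e_6/e_5) / ln(e_5/e_4) = ln(1.775×10⁻⁷/7.795×10⁻⁵)/ln(7.795×10⁻⁵/2.527×10⁻³) = ln(0.0022771)/ln(0.0308469) ≈ 1.7492.
Then e_7 ≈ e_6·(e_6/e_5)^p = 1.775×10⁻⁷·(0.0022771)^1.7492 = 1.775×10⁻⁷·2.38524e-05 ≈ 4.234e-12.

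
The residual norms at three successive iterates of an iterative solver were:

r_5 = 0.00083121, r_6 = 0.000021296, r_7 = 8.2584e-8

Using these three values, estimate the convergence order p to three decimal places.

p ≈ ln(r_7/r_6) / ln(r_6/r_5)
  = ln(8.2584e-8/0.000021296) / ln(0.000021296/0.00083121)
  = ln(0.00387791) / ln(0.0256205)
  = -5.552459 / -3.664362 ≈ 1.515259

1.515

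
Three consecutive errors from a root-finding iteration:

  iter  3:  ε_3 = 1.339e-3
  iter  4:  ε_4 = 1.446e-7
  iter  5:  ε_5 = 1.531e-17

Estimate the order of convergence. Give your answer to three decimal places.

2.515

p ≈ ln(ε_5/ε_4) / ln(ε_4/ε_3)
  = ln(1.531e-17/1.446e-7) / ln(1.446e-7/1.339e-3)
  = ln(1.05878e-10) / ln(0.000107991)
  = -22.968734 / -9.133463 ≈ 2.514789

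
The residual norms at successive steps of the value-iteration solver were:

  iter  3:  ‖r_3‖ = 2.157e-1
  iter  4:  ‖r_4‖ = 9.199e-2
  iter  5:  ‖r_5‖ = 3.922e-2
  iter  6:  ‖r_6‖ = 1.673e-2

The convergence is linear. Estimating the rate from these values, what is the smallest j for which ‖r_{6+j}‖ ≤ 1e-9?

Rate ρ ≈ ‖r_6‖/‖r_5‖ = 1.673e-2/3.922e-2 = 0.4266.
After j more steps, ‖r_{6+j}‖ ≈ 1.673e-2·ρ^j; need ρ^j ≤ 1e-9/1.673e-2 = 5.97729e-08.
j ≥ ln(5.97729e-08)/ln(0.4266) = -16.6327/-0.85191 = 19.524.
So 20 more iterations are needed.

20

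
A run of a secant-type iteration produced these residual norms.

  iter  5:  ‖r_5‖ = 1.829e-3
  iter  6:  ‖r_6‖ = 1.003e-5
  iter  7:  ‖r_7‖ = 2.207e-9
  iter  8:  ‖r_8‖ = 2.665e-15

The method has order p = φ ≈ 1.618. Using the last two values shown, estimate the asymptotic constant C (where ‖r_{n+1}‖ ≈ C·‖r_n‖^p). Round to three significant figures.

0.270

C ≈ ‖r_8‖ / ‖r_7‖^1.618
  = 2.665e-15 / (2.207e-9)^1.618
  = 2.665e-15 / 9.86898e-15 ≈ 0.27004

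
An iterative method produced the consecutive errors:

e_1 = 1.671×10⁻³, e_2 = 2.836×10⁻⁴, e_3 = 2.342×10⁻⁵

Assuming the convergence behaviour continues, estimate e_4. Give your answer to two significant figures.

7.0e-7

First estimate the order: p ≈ ln(e_3/e_2) / ln(e_2/e_1) = ln(2.342×10⁻⁵/2.836×10⁻⁴)/ln(2.836×10⁻⁴/1.671×10⁻³) = ln(0.0825811)/ln(0.169719) ≈ 1.4062.
Then e_4 ≈ e_3·(e_3/e_2)^p = 2.342×10⁻⁵·(0.0825811)^1.4062 = 2.342×10⁻⁵·0.0299859 ≈ 7.023e-07.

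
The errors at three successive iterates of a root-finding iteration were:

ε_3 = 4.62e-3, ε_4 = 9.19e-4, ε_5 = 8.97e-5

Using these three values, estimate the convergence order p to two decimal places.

p ≈ ln(ε_5/ε_4) / ln(ε_4/ε_3)
  = ln(8.97e-5/9.19e-4) / ln(9.19e-4/4.62e-3)
  = ln(0.0976061) / ln(0.198918)
  = -2.32682 / -1.61486 ≈ 1.44088

1.44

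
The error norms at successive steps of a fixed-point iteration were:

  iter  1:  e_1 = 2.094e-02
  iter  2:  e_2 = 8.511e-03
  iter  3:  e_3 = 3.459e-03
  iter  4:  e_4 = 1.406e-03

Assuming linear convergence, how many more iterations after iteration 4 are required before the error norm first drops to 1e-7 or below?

Rate ρ ≈ e_4/e_3 = 1.406e-03/3.459e-03 = 0.4065.
After j more steps, e_{4+j} ≈ 1.406e-03·ρ^j; need ρ^j ≤ 1e-7/1.406e-03 = 7.11238e-05.
j ≥ ln(7.11238e-05)/ln(0.4065) = -9.5511/-0.90017 = 10.610.
So 11 more iterations are needed.

11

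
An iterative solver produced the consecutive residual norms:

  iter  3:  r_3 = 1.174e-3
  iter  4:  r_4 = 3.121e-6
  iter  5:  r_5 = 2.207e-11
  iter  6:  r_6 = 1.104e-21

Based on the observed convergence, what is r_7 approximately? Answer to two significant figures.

2.8e-42

First estimate the order: p ≈ ln(r_6/r_5) / ln(r_5/r_4) = ln(1.104e-21/2.207e-11)/ln(2.207e-11/3.121e-6) = ln(5.00227e-11)/ln(7.07145e-06) ≈ 2.0000.
Then r_7 ≈ r_6·(r_6/r_5)^p = 1.104e-21·(5.00227e-11)^2.0000 = 1.104e-21·2.50227e-21 ≈ 2.763e-42.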